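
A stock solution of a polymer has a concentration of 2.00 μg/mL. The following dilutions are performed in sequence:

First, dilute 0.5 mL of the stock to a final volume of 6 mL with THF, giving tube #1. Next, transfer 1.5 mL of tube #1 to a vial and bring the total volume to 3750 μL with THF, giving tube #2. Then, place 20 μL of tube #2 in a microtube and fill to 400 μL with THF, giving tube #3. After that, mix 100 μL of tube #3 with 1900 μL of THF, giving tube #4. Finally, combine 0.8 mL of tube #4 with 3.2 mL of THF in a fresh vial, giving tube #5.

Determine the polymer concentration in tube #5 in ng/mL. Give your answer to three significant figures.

0.0333 ng/mL

Step 1: 0.5 mL brought to 6 mL → factor 6/0.5 = 12
Step 2: 1.5 mL brought to 3750 μL → factor 3.75/1.5 = 2.5
Step 3: 20 μL brought to 400 μL → factor 400/20 = 20
Step 4: 100 μL + 1900 μL = 2000 μL total → factor 2000/100 = 20
Step 5: 0.8 mL + 3.2 mL = 4 mL total → factor 4/0.8 = 5
Overall dilution factor = 12 × 2.5 × 20 × 20 × 5 = 60000
Final = 2.00 μg/mL / 60000 = 3.333 × 10^-5 μg/mL = 0.0333 ng/mL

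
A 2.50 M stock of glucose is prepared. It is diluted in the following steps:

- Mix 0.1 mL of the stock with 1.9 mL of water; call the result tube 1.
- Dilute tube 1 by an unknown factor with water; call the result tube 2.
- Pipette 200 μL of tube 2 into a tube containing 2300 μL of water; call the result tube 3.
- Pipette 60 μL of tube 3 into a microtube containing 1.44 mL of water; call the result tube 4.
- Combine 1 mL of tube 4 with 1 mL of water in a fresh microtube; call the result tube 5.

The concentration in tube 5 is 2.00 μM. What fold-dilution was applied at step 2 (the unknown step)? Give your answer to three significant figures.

100-fold

Step 1: 0.1 mL + 1.9 mL = 2 mL total → factor 2/0.1 = 20
Step 2: unknown factor x
Step 3: 200 μL + 2300 μL = 2500 μL total → factor 2500/200 = 12.5
Step 4: 60 μL + 1.44 mL = 1500 μL total → factor 1500/60 = 25
Step 5: 1 mL + 1 mL = 2 mL total → factor 2/1 = 2
Product of known-step factors = 12500
Overall factor = 2.50 M / (2.00 μM) = 1.25 × 10^6
x = 1.25 × 10^6 / 12500 = 100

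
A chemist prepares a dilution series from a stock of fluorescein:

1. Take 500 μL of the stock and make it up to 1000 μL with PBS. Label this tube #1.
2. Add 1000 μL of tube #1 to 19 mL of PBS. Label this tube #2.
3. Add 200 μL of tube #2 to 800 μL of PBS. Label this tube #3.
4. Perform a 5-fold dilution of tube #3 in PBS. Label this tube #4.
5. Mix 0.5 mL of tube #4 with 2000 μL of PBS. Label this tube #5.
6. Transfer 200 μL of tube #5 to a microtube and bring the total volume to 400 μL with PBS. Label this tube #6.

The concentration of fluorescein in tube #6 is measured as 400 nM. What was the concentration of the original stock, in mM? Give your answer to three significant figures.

Step 1: 500 μL brought to 1000 μL → factor 1000/500 = 2
Step 2: 1000 μL + 19 mL = 20000 μL total → factor 20000/1000 = 20
Step 3: 200 μL + 800 μL = 1000 μL total → factor 1000/200 = 5
Step 4: 5-fold → factor 5
Step 5: 0.5 mL + 2000 μL = 2.5 mL total → factor 2.5/0.5 = 5
Step 6: 200 μL brought to 400 μL → factor 400/200 = 2
Overall dilution factor = 2 × 20 × 5 × 5 × 5 × 2 = 10000
Stock = 400 nM × 10000 = 4.000 × 10^6 nM = 4.00 mM

4.00 mM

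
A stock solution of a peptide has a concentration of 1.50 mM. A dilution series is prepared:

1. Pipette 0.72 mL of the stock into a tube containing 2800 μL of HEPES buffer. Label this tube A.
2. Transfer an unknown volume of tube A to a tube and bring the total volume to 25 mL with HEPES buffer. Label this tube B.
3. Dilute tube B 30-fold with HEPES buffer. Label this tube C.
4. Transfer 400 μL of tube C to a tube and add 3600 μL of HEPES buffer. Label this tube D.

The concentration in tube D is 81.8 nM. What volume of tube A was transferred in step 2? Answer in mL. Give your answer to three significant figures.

2.00 mL

Step 1: 0.72 mL + 2800 μL = 3.52 mL total → factor 3.52/0.72 = 4.8889
Step 2: v brought to 25 mL → factor = 25 mL/v
Step 3: 30-fold → factor 30
Step 4: 400 μL + 3600 μL = 4000 μL total → factor 4000/400 = 10
Product of known-step factors = 1466.7
Overall factor = 1.50 mM / (81.8 nM) = 18337
Step-2 factor = 18337 / 1466.7 = 12.503
v = 25 mL / 12.503 = 2.00 mL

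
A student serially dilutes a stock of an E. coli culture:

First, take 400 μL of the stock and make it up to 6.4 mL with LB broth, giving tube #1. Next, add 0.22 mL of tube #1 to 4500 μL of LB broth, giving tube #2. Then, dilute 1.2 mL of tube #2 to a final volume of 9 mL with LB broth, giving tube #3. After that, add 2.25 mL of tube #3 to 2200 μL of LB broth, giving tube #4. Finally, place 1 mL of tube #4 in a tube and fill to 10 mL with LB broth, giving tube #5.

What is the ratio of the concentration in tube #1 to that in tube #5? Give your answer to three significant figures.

3.18 × 10^3

Step 1: 400 μL brought to 6.4 mL → factor 6400/400 = 16
Step 2: 0.22 mL + 4500 μL = 4.72 mL total → factor 4.72/0.22 = 21.455
Step 3: 1.2 mL brought to 9 mL → factor 9/1.2 = 7.5
Step 4: 2.25 mL + 2200 μL = 4.45 mL total → factor 4.45/2.25 = 1.9778
Step 5: 1 mL brought to 10 mL → factor 10/1 = 10
Dilution factor to tube #1 = 16; to tube #5 = 50919
[tube #1]/[tube #5] = (factor to tube #5)/(factor to tube #1) = 50919/16 = 3.18 × 10^3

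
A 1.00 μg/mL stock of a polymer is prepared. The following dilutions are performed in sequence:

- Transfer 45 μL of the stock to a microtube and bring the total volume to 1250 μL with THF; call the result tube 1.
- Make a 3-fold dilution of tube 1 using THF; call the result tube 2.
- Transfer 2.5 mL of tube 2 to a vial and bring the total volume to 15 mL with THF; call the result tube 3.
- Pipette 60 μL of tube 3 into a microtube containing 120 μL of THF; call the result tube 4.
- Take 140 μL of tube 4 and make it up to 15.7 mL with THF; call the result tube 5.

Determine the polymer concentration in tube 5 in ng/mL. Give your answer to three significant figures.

0.00594 ng/mL

Step 1: 45 μL brought to 1250 μL → factor 1250/45 = 27.778
Step 2: 3-fold → factor 3
Step 3: 2.5 mL brought to 15 mL → factor 15/2.5 = 6
Step 4: 60 μL + 120 μL = 180 μL total → factor 180/60 = 3
Step 5: 140 μL brought to 15.7 mL → factor 15700/140 = 112.14
Overall dilution factor = 27.778 × 3 × 6 × 3 × 112.14 = 1.6821 × 10^5
Final = 1.00 μg/mL / 1.6821 × 10^5 = 5.945 × 10^-6 μg/mL = 0.00594 ng/mL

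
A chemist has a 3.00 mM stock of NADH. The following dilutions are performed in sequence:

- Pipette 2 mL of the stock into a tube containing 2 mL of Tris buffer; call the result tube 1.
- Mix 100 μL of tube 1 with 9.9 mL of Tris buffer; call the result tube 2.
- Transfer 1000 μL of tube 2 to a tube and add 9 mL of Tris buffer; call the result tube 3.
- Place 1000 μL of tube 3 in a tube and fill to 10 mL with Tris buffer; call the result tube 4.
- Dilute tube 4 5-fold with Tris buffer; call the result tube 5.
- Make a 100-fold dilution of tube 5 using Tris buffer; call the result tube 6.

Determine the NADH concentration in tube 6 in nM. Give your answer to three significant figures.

Step 1: 2 mL + 2 mL = 4 mL total → factor 4/2 = 2
Step 2: 100 μL + 9.9 mL = 10000 μL total → factor 10000/100 = 100
Step 3: 1000 μL + 9 mL = 10000 μL total → factor 10000/1000 = 10
Step 4: 1000 μL brought to 10 mL → factor 10000/1000 = 10
Step 5: 5-fold → factor 5
Step 6: 100-fold → factor 100
Overall dilution factor = 2 × 100 × 10 × 10 × 5 × 100 = 1 × 10^7
Final = 3.00 mM / 1 × 10^7 = 3.000 × 10^-7 mM = 0.300 nM

0.300 nM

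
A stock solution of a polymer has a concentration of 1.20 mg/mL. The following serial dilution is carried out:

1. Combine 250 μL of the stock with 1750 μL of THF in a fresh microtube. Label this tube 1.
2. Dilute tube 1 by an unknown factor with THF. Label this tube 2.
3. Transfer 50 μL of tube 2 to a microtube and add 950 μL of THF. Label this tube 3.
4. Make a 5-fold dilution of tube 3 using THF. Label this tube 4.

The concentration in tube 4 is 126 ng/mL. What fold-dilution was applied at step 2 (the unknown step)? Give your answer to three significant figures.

Step 1: 250 μL + 1750 μL = 2000 μL total → factor 2000/250 = 8
Step 2: unknown factor x
Step 3: 50 μL + 950 μL = 1000 μL total → factor 1000/50 = 20
Step 4: 5-fold → factor 5
Product of known-step factors = 800
Overall factor = 1.20 mg/mL / (126 ng/mL) = 9523.8
x = 9523.8 / 800 = 11.9

11.9-fold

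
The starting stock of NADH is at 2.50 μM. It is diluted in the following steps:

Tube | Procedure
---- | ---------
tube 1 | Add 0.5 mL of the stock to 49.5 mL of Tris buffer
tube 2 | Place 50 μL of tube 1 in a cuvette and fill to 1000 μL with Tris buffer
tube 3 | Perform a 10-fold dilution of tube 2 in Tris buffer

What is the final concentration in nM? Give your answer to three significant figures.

0.125 nM

Step 1: 0.5 mL + 49.5 mL = 50 mL total → factor 50/0.5 = 100
Step 2: 50 μL brought to 1000 μL → factor 1000/50 = 20
Step 3: 10-fold → factor 10
Overall dilution factor = 100 × 20 × 10 = 20000
Final = 2.50 μM / 20000 = 0.0001250 μM = 0.125 nM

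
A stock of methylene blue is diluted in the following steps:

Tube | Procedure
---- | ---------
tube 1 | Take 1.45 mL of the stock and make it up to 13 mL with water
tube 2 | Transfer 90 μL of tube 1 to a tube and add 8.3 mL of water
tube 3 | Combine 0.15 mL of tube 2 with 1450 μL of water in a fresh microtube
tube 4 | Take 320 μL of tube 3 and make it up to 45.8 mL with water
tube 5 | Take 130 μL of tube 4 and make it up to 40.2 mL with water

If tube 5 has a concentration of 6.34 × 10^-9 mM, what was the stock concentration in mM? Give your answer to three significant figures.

Step 1: 1.45 mL brought to 13 mL → factor 13/1.45 = 8.9655
Step 2: 90 μL + 8.3 mL = 8390 μL total → factor 8390/90 = 93.222
Step 3: 0.15 mL + 1450 μL = 1.6 mL total → factor 1.6/0.15 = 10.667
Step 4: 320 μL brought to 45.8 mL → factor 45800/320 = 143.12
Step 5: 130 μL brought to 40.2 mL → factor 40200/130 = 309.23
Overall dilution factor = 8.9655 × 93.222 × 10.667 × 143.12 × 309.23 = 3.9457 × 10^8
Stock = 6.34 × 10^-9 mM × 3.9457 × 10^8 = 2.50 mM

2.50 mM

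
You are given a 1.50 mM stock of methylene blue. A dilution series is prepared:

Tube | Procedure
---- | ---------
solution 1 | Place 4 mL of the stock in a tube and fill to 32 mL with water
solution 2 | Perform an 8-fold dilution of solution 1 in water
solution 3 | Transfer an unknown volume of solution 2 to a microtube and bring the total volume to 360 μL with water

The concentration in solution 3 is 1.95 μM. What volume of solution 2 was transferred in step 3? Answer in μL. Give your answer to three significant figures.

30.0 μL

Step 1: 4 mL brought to 32 mL → factor 32/4 = 8
Step 2: 8-fold → factor 8
Step 3: v brought to 360 μL → factor = 360 μL/v
Product of known-step factors = 64
Overall factor = 1.50 mM / (1.95 μM) = 769.23
Step-3 factor = 769.23 / 64 = 12.019
v = 360 μL / 12.019 = 30.0 μL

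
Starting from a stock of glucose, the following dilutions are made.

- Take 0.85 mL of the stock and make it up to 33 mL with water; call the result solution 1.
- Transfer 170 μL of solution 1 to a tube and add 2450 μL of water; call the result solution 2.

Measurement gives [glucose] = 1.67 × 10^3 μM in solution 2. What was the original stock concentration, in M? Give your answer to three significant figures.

0.999 M

Step 1: 0.85 mL brought to 33 mL → factor 33/0.85 = 38.824
Step 2: 170 μL + 2450 μL = 2620 μL total → factor 2620/170 = 15.412
Overall dilution factor = 38.824 × 15.412 = 598.34
Stock = 1.67 × 10^3 μM × 598.34 = 9.992 × 10^5 μM = 0.999 M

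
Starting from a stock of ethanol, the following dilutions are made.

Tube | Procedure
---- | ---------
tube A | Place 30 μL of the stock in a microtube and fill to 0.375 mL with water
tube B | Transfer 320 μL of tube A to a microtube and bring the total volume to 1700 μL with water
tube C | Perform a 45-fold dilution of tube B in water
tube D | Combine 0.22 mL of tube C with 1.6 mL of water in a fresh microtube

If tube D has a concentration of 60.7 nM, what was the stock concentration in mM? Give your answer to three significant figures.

Step 1: 30 μL brought to 0.375 mL → factor 375/30 = 12.5
Step 2: 320 μL brought to 1700 μL → factor 1700/320 = 5.3125
Step 3: 45-fold → factor 45
Step 4: 0.22 mL + 1.6 mL = 1.82 mL total → factor 1.82/0.22 = 8.2727
Overall dilution factor = 12.5 × 5.3125 × 45 × 8.2727 = 24721
Stock = 60.7 nM × 24721 = 1.501 × 10^6 nM = 1.50 mM

1.50 mM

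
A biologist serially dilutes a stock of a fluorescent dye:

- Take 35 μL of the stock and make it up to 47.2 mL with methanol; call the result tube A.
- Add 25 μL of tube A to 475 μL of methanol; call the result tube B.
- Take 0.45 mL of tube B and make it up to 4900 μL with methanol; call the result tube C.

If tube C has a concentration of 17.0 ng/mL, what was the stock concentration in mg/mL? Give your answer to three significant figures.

Step 1: 35 μL brought to 47.2 mL → factor 47200/35 = 1348.6
Step 2: 25 μL + 475 μL = 500 μL total → factor 500/25 = 20
Step 3: 0.45 mL brought to 4900 μL → factor 4.9/0.45 = 10.889
Overall dilution factor = 1348.6 × 20 × 10.889 = 2.9369 × 10^5
Stock = 17.0 ng/mL × 2.9369 × 10^5 = 4.993 × 10^6 ng/mL = 4.99 mg/mL

4.99 mg/mL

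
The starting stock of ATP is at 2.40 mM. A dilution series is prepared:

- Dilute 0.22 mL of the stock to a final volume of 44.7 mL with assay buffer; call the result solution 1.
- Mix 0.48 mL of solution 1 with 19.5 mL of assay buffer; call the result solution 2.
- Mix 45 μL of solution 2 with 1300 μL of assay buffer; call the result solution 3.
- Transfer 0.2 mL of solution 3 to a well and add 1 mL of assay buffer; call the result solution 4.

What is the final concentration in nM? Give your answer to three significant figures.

1.58 nM

Step 1: 0.22 mL brought to 44.7 mL → factor 44.7/0.22 = 203.18
Step 2: 0.48 mL + 19.5 mL = 19.98 mL total → factor 19.98/0.48 = 41.625
Step 3: 45 μL + 1300 μL = 1345 μL total → factor 1345/45 = 29.889
Step 4: 0.2 mL + 1 mL = 1.2 mL total → factor 1.2/0.2 = 6
Overall dilution factor = 203.18 × 41.625 × 29.889 × 6 = 1.5167 × 10^6
Final = 2.40 mM / 1.5167 × 10^6 = 1.582 × 10^-6 mM = 1.58 nM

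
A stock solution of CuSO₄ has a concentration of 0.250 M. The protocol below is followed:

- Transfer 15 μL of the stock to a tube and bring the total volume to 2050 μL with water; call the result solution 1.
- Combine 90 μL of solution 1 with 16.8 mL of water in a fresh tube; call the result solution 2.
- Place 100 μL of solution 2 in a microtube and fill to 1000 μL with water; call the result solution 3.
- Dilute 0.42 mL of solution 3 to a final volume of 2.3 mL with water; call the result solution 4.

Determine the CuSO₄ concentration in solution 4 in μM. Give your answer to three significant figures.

0.178 μM

Step 1: 15 μL brought to 2050 μL → factor 2050/15 = 136.67
Step 2: 90 μL + 16.8 mL = 16890 μL total → factor 16890/90 = 187.67
Step 3: 100 μL brought to 1000 μL → factor 1000/100 = 10
Step 4: 0.42 mL brought to 2.3 mL → factor 2.3/0.42 = 5.4762
Overall dilution factor = 136.67 × 187.67 × 10 × 5.4762 = 1.4045 × 10^6
Final = 0.250 M / 1.4045 × 10^6 = 1.780 × 10^-7 M = 0.178 μM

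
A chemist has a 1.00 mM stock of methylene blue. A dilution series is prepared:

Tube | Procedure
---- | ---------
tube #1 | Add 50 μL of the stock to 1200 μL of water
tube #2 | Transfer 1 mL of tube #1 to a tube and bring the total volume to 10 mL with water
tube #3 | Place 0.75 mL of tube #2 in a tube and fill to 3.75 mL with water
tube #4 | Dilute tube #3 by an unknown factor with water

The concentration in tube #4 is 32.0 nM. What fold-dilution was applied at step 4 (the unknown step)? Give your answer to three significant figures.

Step 1: 50 μL + 1200 μL = 1250 μL total → factor 1250/50 = 25
Step 2: 1 mL brought to 10 mL → factor 10/1 = 10
Step 3: 0.75 mL brought to 3.75 mL → factor 3.75/0.75 = 5
Step 4: unknown factor x
Product of known-step factors = 1250
Overall factor = 1.00 mM / (32.0 nM) = 31250
x = 31250 / 1250 = 25.0

25.0-fold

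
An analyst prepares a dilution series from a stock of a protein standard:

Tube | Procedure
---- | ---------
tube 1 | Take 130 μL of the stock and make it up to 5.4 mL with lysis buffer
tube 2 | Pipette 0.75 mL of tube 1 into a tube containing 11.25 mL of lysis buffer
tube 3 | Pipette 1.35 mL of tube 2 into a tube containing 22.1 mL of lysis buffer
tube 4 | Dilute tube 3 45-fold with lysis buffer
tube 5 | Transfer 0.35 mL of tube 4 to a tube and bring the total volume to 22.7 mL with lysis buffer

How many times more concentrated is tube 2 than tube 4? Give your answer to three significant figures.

782

Step 1: 130 μL brought to 5.4 mL → factor 5400/130 = 41.538
Step 2: 0.75 mL + 11.25 mL = 12 mL total → factor 12/0.75 = 16
Step 3: 1.35 mL + 22.1 mL = 23.45 mL total → factor 23.45/1.35 = 17.37
Step 4: 45-fold → factor 45
Dilution factor to tube 2 = 664.62; to tube 4 = 5.1951 × 10^5
[tube 2]/[tube 4] = (factor to tube 4)/(factor to tube 2) = 5.1951 × 10^5/664.62 = 782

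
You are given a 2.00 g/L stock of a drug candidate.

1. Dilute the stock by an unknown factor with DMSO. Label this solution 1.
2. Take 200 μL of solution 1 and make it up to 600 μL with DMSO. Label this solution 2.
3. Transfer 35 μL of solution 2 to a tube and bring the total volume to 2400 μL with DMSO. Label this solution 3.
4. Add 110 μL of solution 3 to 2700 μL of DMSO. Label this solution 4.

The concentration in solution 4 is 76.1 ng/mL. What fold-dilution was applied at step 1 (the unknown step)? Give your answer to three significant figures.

Step 1: unknown factor x
Step 2: 200 μL brought to 600 μL → factor 600/200 = 3
Step 3: 35 μL brought to 2400 μL → factor 2400/35 = 68.571
Step 4: 110 μL + 2700 μL = 2810 μL total → factor 2810/110 = 25.545
Product of known-step factors = 5255.1
Overall factor = 2.00 g/L / (76.1 ng/mL) = 26281
x = 26281 / 5255.1 = 5.00

5.00-fold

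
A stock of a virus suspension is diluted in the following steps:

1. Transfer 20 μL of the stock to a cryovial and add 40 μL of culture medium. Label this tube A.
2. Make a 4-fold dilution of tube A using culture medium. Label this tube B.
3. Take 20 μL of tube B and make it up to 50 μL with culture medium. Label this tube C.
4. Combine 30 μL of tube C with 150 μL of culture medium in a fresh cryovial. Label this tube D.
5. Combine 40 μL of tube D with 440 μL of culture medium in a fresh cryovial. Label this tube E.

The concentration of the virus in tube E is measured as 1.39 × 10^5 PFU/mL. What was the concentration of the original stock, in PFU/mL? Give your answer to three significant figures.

Step 1: 20 μL + 40 μL = 60 μL total → factor 60/20 = 3
Step 2: 4-fold → factor 4
Step 3: 20 μL brought to 50 μL → factor 50/20 = 2.5
Step 4: 30 μL + 150 μL = 180 μL total → factor 180/30 = 6
Step 5: 40 μL + 440 μL = 480 μL total → factor 480/40 = 12
Overall dilution factor = 3 × 4 × 2.5 × 6 × 12 = 2160
Stock = 1.39 × 10^5 PFU/mL × 2160 = 3.00 × 10^8 PFU/mL

3.00 × 10^8 PFU/mL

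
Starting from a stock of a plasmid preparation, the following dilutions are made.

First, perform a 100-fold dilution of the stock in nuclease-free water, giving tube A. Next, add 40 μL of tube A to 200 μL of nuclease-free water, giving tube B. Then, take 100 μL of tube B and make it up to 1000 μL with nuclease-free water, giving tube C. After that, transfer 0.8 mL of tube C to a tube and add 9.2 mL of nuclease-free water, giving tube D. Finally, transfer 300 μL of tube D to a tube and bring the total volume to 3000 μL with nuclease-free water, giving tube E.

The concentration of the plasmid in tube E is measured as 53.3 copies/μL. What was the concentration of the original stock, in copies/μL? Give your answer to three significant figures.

4.00 × 10^7 copies/μL

Step 1: 100-fold → factor 100
Step 2: 40 μL + 200 μL = 240 μL total → factor 240/40 = 6
Step 3: 100 μL brought to 1000 μL → factor 1000/100 = 10
Step 4: 0.8 mL + 9.2 mL = 10 mL total → factor 10/0.8 = 12.5
Step 5: 300 μL brought to 3000 μL → factor 3000/300 = 10
Overall dilution factor = 100 × 6 × 10 × 12.5 × 10 = 7.5 × 10^5
Stock = 53.3 copies/μL × 7.5 × 10^5 = 4.00 × 10^7 copies/μL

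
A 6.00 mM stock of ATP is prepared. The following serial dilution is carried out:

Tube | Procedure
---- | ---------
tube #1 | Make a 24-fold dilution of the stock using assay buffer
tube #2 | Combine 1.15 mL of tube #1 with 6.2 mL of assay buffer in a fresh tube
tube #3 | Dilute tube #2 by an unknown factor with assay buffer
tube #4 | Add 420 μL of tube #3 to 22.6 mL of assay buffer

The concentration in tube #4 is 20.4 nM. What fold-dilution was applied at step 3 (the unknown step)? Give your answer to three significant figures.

35.0-fold

Step 1: 24-fold → factor 24
Step 2: 1.15 mL + 6.2 mL = 7.35 mL total → factor 7.35/1.15 = 6.3913
Step 3: unknown factor x
Step 4: 420 μL + 22.6 mL = 23020 μL total → factor 23020/420 = 54.81
Product of known-step factors = 8407.3
Overall factor = 6.00 mM / (20.4 nM) = 2.9412 × 10^5
x = 2.9412 × 10^5 / 8407.3 = 35.0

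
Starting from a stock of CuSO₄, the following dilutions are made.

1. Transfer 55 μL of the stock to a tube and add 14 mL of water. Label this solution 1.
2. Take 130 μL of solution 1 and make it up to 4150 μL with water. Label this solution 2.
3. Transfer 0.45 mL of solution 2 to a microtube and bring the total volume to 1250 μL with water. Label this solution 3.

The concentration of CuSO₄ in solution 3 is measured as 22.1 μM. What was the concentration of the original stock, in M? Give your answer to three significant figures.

Step 1: 55 μL + 14 mL = 14055 μL total → factor 14055/55 = 255.55
Step 2: 130 μL brought to 4150 μL → factor 4150/130 = 31.923
Step 3: 0.45 mL brought to 1250 μL → factor 1.25/0.45 = 2.7778
Overall dilution factor = 255.55 × 31.923 × 2.7778 = 22661
Stock = 22.1 μM × 22661 = 5.008 × 10^5 μM = 0.501 M

0.501 M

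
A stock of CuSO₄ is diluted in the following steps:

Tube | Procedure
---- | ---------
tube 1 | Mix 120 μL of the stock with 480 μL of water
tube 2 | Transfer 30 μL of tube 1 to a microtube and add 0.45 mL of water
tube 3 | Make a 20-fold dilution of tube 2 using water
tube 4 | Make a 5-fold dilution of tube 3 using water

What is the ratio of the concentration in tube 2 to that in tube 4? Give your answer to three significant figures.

Step 1: 120 μL + 480 μL = 600 μL total → factor 600/120 = 5
Step 2: 30 μL + 0.45 mL = 480 μL total → factor 480/30 = 16
Step 3: 20-fold → factor 20
Step 4: 5-fold → factor 5
Dilution factor to tube 2 = 80; to tube 4 = 8000
[tube 2]/[tube 4] = (factor to tube 4)/(factor to tube 2) = 8000/80 = 100

100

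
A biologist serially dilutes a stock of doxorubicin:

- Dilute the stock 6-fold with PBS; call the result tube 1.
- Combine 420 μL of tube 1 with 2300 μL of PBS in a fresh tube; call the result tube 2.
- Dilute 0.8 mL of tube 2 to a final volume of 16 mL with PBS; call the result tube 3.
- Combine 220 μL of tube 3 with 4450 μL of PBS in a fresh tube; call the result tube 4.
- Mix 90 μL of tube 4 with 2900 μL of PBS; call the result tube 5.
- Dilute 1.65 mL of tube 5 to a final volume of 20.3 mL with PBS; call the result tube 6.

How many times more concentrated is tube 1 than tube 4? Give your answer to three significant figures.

Step 1: 6-fold → factor 6
Step 2: 420 μL + 2300 μL = 2720 μL total → factor 2720/420 = 6.4762
Step 3: 0.8 mL brought to 16 mL → factor 16/0.8 = 20
Step 4: 220 μL + 4450 μL = 4670 μL total → factor 4670/220 = 21.227
Dilution factor to tube 1 = 6; to tube 4 = 16497
[tube 1]/[tube 4] = (factor to tube 4)/(factor to tube 1) = 16497/6 = 2.75 × 10^3

2.75 × 10^3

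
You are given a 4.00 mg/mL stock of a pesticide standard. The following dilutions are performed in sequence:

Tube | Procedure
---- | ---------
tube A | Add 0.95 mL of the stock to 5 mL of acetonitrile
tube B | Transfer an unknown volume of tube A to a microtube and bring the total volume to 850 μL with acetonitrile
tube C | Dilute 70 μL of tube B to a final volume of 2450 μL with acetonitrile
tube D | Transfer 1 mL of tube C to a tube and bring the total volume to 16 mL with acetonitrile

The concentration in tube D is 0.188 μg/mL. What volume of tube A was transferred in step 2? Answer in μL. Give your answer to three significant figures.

140 μL

Step 1: 0.95 mL + 5 mL = 5.95 mL total → factor 5.95/0.95 = 6.2632
Step 2: v brought to 850 μL → factor = 850 μL/v
Step 3: 70 μL brought to 2450 μL → factor 2450/70 = 35
Step 4: 1 mL brought to 16 mL → factor 16/1 = 16
Product of known-step factors = 3507.4
Overall factor = 4.00 mg/mL / (0.188 μg/mL) = 21277
Step-2 factor = 21277 / 3507.4 = 6.0663
v = 850 μL / 6.0663 = 140 μL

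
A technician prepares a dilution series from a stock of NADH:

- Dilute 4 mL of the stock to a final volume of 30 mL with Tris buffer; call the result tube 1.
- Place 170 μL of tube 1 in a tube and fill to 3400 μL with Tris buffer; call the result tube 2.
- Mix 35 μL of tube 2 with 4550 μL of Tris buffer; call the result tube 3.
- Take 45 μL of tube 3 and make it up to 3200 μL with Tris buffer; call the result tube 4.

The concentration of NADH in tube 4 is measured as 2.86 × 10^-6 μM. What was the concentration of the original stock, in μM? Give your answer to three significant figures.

4.00 μM

Step 1: 4 mL brought to 30 mL → factor 30/4 = 7.5
Step 2: 170 μL brought to 3400 μL → factor 3400/170 = 20
Step 3: 35 μL + 4550 μL = 4585 μL total → factor 4585/35 = 131
Step 4: 45 μL brought to 3200 μL → factor 3200/45 = 71.111
Overall dilution factor = 7.5 × 20 × 131 × 71.111 = 1.3973 × 10^6
Stock = 2.86 × 10^-6 μM × 1.3973 × 10^6 = 4.00 μM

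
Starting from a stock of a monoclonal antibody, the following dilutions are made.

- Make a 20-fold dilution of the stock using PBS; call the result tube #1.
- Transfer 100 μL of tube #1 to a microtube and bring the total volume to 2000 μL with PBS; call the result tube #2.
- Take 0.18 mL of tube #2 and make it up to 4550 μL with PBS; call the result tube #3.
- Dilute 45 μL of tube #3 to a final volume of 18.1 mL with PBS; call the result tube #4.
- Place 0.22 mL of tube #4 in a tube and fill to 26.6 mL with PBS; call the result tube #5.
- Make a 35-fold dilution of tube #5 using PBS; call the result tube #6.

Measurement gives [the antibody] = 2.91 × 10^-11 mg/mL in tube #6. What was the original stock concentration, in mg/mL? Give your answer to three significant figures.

0.501 mg/mL

Step 1: 20-fold → factor 20
Step 2: 100 μL brought to 2000 μL → factor 2000/100 = 20
Step 3: 0.18 mL brought to 4550 μL → factor 4.55/0.18 = 25.278
Step 4: 45 μL brought to 18.1 mL → factor 18100/45 = 402.22
Step 5: 0.22 mL brought to 26.6 mL → factor 26.6/0.22 = 120.91
Step 6: 35-fold → factor 35
Overall dilution factor = 20 × 20 × 25.278 × 402.22 × 120.91 × 35 = 1.721 × 10^10
Stock = 2.91 × 10^-11 mg/mL × 1.721 × 10^10 = 0.501 mg/mL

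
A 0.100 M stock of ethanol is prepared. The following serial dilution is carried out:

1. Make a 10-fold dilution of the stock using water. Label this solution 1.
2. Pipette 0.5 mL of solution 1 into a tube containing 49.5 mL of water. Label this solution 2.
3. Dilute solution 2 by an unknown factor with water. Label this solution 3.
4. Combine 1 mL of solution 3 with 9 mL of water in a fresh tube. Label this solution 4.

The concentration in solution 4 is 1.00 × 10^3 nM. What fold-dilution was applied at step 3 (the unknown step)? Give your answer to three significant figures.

10.0-fold

Step 1: 10-fold → factor 10
Step 2: 0.5 mL + 49.5 mL = 50 mL total → factor 50/0.5 = 100
Step 3: unknown factor x
Step 4: 1 mL + 9 mL = 10 mL total → factor 10/1 = 10
Product of known-step factors = 10000
Overall factor = 0.100 M / (1.00 × 10^3 nM) = 1 × 10^5
x = 1 × 10^5 / 10000 = 10.0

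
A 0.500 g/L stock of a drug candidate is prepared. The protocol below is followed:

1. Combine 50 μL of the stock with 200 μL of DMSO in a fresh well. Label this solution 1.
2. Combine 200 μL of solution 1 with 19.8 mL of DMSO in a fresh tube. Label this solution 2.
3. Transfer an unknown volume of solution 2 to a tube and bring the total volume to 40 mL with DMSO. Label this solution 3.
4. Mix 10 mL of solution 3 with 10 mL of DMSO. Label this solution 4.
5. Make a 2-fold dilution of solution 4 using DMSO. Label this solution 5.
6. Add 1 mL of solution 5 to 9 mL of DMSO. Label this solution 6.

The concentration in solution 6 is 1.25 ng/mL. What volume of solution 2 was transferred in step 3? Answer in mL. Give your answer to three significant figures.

Step 1: 50 μL + 200 μL = 250 μL total → factor 250/50 = 5
Step 2: 200 μL + 19.8 mL = 20000 μL total → factor 20000/200 = 100
Step 3: v brought to 40 mL → factor = 40 mL/v
Step 4: 10 mL + 10 mL = 20 mL total → factor 20/10 = 2
Step 5: 2-fold → factor 2
Step 6: 1 mL + 9 mL = 10 mL total → factor 10/1 = 10
Product of known-step factors = 20000
Overall factor = 0.500 g/L / (1.25 ng/mL) = 4 × 10^5
Step-3 factor = 4 × 10^5 / 20000 = 20
v = 40 mL / 20 = 2.00 mL

2.00 mL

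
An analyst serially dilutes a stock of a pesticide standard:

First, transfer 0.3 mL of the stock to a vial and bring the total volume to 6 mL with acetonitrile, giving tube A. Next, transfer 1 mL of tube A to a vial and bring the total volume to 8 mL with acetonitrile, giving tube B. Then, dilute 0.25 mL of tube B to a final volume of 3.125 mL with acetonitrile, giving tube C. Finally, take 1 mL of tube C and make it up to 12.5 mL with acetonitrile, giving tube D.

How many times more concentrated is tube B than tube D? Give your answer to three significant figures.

Step 1: 0.3 mL brought to 6 mL → factor 6/0.3 = 20
Step 2: 1 mL brought to 8 mL → factor 8/1 = 8
Step 3: 0.25 mL brought to 3.125 mL → factor 3.125/0.25 = 12.5
Step 4: 1 mL brought to 12.5 mL → factor 12.5/1 = 12.5
Dilution factor to tube B = 160; to tube D = 25000
[tube B]/[tube D] = (factor to tube D)/(factor to tube B) = 25000/160 = 156

156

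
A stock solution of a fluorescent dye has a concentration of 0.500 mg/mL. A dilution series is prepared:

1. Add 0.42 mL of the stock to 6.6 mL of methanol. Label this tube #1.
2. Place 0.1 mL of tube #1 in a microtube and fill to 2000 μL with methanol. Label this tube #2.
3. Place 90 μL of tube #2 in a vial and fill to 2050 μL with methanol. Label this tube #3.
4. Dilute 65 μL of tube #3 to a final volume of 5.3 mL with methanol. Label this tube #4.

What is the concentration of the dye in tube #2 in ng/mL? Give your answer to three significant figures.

1.50 × 10^3 ng/mL

Step 1: 0.42 mL + 6.6 mL = 7.02 mL total → factor 7.02/0.42 = 16.714
Step 2: 0.1 mL brought to 2000 μL → factor 2/0.1 = 20
Dilution factor through tube #2 = 16.714 × 20 = 334.29
[tube #2] = 0.500 mg/mL / 334.29 = 0.001496 mg/mL = 1.50 × 10^3 ng/mL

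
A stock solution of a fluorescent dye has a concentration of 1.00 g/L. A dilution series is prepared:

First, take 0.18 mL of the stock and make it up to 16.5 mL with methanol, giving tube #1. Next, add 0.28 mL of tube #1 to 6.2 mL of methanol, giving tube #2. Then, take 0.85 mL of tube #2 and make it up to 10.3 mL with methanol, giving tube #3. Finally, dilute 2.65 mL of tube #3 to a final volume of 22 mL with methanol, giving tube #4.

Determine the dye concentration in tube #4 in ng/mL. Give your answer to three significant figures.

Step 1: 0.18 mL brought to 16.5 mL → factor 16.5/0.18 = 91.667
Step 2: 0.28 mL + 6.2 mL = 6.48 mL total → factor 6.48/0.28 = 23.143
Step 3: 0.85 mL brought to 10.3 mL → factor 10.3/0.85 = 12.118
Step 4: 2.65 mL brought to 22 mL → factor 22/2.65 = 8.3019
Overall dilution factor = 91.667 × 23.143 × 12.118 × 8.3019 = 2.1341 × 10^5
Final = 1.00 g/L / 2.1341 × 10^5 = 4.686 × 10^-6 g/L = 4.69 ng/mL

4.69 ng/mL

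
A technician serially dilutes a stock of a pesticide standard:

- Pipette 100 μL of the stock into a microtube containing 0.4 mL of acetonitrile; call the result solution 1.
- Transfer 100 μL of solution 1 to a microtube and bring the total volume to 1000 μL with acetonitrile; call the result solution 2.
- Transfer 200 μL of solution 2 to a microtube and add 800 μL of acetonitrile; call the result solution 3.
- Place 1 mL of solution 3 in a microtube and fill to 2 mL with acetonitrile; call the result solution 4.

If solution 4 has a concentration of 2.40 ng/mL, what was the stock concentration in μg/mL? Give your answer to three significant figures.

1.20 μg/mL

Step 1: 100 μL + 0.4 mL = 500 μL total → factor 500/100 = 5
Step 2: 100 μL brought to 1000 μL → factor 1000/100 = 10
Step 3: 200 μL + 800 μL = 1000 μL total → factor 1000/200 = 5
Step 4: 1 mL brought to 2 mL → factor 2/1 = 2
Overall dilution factor = 5 × 10 × 5 × 2 = 500
Stock = 2.40 ng/mL × 500 = 1200 ng/mL = 1.20 μg/mL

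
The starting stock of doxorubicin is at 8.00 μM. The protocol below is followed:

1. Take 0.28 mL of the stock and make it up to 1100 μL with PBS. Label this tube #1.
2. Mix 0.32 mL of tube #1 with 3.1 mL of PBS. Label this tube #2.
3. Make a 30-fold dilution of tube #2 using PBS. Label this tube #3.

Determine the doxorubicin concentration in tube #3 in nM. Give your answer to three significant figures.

6.35 nM

Step 1: 0.28 mL brought to 1100 μL → factor 1.1/0.28 = 3.9286
Step 2: 0.32 mL + 3.1 mL = 3.42 mL total → factor 3.42/0.32 = 10.688
Step 3: 30-fold → factor 30
Overall dilution factor = 3.9286 × 10.688 × 30 = 1259.6
Final = 8.00 μM / 1259.6 = 0.006351 μM = 6.35 nM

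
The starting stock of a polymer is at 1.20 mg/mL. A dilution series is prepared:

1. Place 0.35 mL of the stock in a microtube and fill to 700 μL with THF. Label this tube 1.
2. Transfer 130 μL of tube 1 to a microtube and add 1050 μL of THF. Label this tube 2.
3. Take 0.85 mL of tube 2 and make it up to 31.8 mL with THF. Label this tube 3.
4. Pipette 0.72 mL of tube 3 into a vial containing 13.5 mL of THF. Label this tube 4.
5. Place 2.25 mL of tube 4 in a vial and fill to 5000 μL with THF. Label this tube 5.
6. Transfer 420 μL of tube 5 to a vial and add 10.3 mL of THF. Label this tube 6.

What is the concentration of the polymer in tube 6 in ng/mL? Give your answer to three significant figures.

1.58 ng/mL

Step 1: 0.35 mL brought to 700 μL → factor 0.7/0.35 = 2
Step 2: 130 μL + 1050 μL = 1180 μL total → factor 1180/130 = 9.0769
Step 3: 0.85 mL brought to 31.8 mL → factor 31.8/0.85 = 37.412
Step 4: 0.72 mL + 13.5 mL = 14.22 mL total → factor 14.22/0.72 = 19.75
Step 5: 2.25 mL brought to 5000 μL → factor 5/2.25 = 2.2222
Step 6: 420 μL + 10.3 mL = 10720 μL total → factor 10720/420 = 25.524
Overall dilution factor = 2 × 9.0769 × 37.412 × 19.75 × 2.2222 × 25.524 = 7.6081 × 10^5
Final = 1.20 mg/mL / 7.6081 × 10^5 = 1.577 × 10^-6 mg/mL = 1.58 ng/mL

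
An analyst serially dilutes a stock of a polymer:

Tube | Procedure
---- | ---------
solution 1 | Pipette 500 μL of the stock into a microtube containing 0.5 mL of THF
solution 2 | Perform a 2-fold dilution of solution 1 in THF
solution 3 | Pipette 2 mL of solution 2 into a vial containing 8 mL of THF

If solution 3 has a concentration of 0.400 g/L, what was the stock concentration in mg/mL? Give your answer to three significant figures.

8.00 mg/mL

Step 1: 500 μL + 0.5 mL = 1000 μL total → factor 1000/500 = 2
Step 2: 2-fold → factor 2
Step 3: 2 mL + 8 mL = 10 mL total → factor 10/2 = 5
Overall dilution factor = 2 × 2 × 5 = 20
Stock = 0.400 g/L × 20 = 8.000 g/L = 8.00 mg/mL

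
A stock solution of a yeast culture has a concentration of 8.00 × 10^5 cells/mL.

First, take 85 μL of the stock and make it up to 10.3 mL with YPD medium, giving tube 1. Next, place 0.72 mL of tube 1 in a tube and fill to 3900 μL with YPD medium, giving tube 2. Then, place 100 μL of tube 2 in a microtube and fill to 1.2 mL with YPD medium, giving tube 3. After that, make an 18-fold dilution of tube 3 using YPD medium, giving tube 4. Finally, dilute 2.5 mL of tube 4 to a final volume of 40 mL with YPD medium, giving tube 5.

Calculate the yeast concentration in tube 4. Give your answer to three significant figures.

5.64 cells/mL

Step 1: 85 μL brought to 10.3 mL → factor 10300/85 = 121.18
Step 2: 0.72 mL brought to 3900 μL → factor 3.9/0.72 = 5.4167
Step 3: 100 μL brought to 1.2 mL → factor 1200/100 = 12
Step 4: 18-fold → factor 18
Dilution factor through tube 4 = 121.18 × 5.4167 × 12 × 18 = 1.4178 × 10^5
[tube 4] = 8.00 × 10^5 cells/mL / 1.4178 × 10^5 = 5.64 cells/mL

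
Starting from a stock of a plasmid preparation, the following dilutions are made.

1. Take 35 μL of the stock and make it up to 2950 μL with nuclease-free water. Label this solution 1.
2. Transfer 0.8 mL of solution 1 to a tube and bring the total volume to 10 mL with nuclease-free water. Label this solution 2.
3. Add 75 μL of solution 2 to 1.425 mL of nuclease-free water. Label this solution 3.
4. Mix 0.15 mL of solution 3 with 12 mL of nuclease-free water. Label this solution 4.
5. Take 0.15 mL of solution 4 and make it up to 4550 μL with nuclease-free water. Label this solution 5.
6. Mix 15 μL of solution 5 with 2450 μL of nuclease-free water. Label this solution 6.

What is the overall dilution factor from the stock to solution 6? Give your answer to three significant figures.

8.51 × 10^9

Step 1: 35 μL brought to 2950 μL → factor 2950/35 = 84.286
Step 2: 0.8 mL brought to 10 mL → factor 10/0.8 = 12.5
Step 3: 75 μL + 1.425 mL = 1500 μL total → factor 1500/75 = 20
Step 4: 0.15 mL + 12 mL = 12.15 mL total → factor 12.15/0.15 = 81
Step 5: 0.15 mL brought to 4550 μL → factor 4.55/0.15 = 30.333
Step 6: 15 μL + 2450 μL = 2465 μL total → factor 2465/15 = 164.33
Overall dilution factor = 84.286 × 12.5 × 20 × 81 × 30.333 × 164.33 = 8.5079 × 10^9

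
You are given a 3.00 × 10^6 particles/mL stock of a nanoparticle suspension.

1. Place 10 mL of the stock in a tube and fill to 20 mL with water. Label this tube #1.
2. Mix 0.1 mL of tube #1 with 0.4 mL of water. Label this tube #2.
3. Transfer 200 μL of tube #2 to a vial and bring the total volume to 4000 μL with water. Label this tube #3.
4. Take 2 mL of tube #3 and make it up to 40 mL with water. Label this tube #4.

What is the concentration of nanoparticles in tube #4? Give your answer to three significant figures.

750 particles/mL

Step 1: 10 mL brought to 20 mL → factor 20/10 = 2
Step 2: 0.1 mL + 0.4 mL = 0.5 mL total → factor 0.5/0.1 = 5
Step 3: 200 μL brought to 4000 μL → factor 4000/200 = 20
Step 4: 2 mL brought to 40 mL → factor 40/2 = 20
Overall dilution factor = 2 × 5 × 20 × 20 = 4000
Final = 3.00 × 10^6 particles/mL / 4000 = 750 particles/mL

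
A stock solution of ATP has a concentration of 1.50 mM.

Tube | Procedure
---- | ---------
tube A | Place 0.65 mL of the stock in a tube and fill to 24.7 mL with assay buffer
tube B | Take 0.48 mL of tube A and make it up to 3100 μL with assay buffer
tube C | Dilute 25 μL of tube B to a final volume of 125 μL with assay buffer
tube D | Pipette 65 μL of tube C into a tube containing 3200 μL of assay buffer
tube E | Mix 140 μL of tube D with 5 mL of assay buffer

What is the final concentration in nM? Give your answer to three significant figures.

0.663 nM

Step 1: 0.65 mL brought to 24.7 mL → factor 24.7/0.65 = 38
Step 2: 0.48 mL brought to 3100 μL → factor 3.1/0.48 = 6.4583
Step 3: 25 μL brought to 125 μL → factor 125/25 = 5
Step 4: 65 μL + 3200 μL = 3265 μL total → factor 3265/65 = 50.231
Step 5: 140 μL + 5 mL = 5140 μL total → factor 5140/140 = 36.714
Overall dilution factor = 38 × 6.4583 × 5 × 50.231 × 36.714 = 2.263 × 10^6
Final = 1.50 mM / 2.263 × 10^6 = 6.628 × 10^-7 mM = 0.663 nM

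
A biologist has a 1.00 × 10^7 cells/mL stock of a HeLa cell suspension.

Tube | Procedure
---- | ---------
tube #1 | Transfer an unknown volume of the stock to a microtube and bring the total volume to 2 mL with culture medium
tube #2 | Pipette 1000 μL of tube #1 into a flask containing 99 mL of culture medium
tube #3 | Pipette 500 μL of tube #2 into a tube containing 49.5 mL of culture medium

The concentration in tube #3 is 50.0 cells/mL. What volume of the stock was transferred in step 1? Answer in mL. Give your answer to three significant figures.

Step 1: v brought to 2 mL → factor = 2 mL/v
Step 2: 1000 μL + 99 mL = 1 × 10^5 μL total → factor 1 × 10^5/1000 = 100
Step 3: 500 μL + 49.5 mL = 50000 μL total → factor 50000/500 = 100
Product of known-step factors = 10000
Overall factor = 1.00 × 10^7 cells/mL / (50.0 cells/mL) = 2 × 10^5
Step-1 factor = 2 × 10^5 / 10000 = 20
v = 2 mL / 20 = 0.100 mL

0.100 mL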